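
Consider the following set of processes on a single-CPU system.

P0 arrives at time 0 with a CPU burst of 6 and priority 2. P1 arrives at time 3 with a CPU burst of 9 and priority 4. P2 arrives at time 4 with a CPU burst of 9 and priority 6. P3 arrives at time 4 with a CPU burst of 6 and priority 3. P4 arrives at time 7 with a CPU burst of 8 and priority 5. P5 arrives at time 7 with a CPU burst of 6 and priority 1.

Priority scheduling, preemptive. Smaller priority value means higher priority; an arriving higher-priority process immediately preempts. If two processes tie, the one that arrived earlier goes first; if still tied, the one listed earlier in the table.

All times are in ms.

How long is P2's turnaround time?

Schedule: | P0 0-6 | P3 6-7 | P5 7-13 | P3 13-18 | P1 18-27 | P4 27-35 | P2 35-44 |
Completion: P0=6  P1=27  P2=44  P3=18  P4=35  P5=13
Turnaround(P2) = completion − arrival = 44 − 4 = 40

40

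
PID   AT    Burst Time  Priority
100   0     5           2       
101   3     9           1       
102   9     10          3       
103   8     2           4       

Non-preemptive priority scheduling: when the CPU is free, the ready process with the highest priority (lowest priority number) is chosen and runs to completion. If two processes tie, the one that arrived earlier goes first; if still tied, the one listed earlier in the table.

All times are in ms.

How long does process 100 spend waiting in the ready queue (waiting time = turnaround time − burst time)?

Schedule: | 100 0-5 | 101 5-14 | 102 14-24 | 103 24-26 |
Completion: 100=5  101=14  102=24  103=26
Turnaround (C−A): 100=5  101=11  102=15  103=18
Waiting(100) = turnaround − burst = 5 − 5 = 0

0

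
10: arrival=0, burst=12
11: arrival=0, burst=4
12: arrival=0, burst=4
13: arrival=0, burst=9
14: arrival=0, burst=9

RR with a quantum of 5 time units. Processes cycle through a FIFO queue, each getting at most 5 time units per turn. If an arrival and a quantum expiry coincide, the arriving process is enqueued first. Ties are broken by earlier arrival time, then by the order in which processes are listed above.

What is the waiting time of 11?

Gantt: | 10 0-5 | 11 5-9 | 12 9-13 | 13 13-18 | 14 18-23 | 10 23-28 | 13 28-32 | 14 32-36 | 10 36-38 |
Completion: 10=38  11=9  12=13  13=32  14=36
Turnaround (C−A): 10=38  11=9  12=13  13=32  14=36
Waiting(11) = turnaround − burst = 9 − 4 = 5

5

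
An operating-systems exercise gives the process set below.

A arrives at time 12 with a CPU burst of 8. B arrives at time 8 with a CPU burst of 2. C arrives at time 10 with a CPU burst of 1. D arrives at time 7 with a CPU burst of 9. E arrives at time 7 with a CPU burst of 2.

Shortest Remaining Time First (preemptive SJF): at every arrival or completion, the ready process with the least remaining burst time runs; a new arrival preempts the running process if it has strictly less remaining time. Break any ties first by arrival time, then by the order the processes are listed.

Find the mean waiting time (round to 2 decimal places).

3.00

Timeline: | idle 0-7 | E 7-9 | B 9-11 | C 11-12 | A 12-20 | D 20-29 |
Completion: A=20  B=11  C=12  D=29  E=9
Waiting times: A=0, B=1, C=1, D=13, E=0
Average waiting = (0+1+1+13+0) / 5 = 15/5 = 3.00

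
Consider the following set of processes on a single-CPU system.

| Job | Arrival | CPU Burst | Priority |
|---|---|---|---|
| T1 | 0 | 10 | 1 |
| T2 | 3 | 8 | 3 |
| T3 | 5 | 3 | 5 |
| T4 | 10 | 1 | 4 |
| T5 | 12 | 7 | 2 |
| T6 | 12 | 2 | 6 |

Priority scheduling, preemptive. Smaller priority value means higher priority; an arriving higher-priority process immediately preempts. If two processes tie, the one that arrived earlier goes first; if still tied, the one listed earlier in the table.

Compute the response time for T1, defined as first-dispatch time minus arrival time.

Schedule: | T1 0-10 | T2 10-12 | T5 12-19 | T2 19-25 | T4 25-26 | T3 26-29 | T6 29-31 |
Completion: T1=10  T2=25  T3=29  T4=26  T5=19  T6=31
Turnaround (C−A): T1=10  T2=22  T3=24  T4=16  T5=7  T6=19
Response(T1) = first start − arrival = 0 − 0 = 0

0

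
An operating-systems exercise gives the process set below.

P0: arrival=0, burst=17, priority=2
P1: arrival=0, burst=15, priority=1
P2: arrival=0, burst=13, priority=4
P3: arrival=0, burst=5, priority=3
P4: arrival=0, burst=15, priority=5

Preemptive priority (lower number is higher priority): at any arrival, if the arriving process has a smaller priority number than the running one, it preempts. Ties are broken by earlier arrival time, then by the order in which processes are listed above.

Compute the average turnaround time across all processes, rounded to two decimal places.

Gantt: | P1 0-15 | P0 15-32 | P3 32-37 | P2 37-50 | P4 50-65 |
Completion: P0=32  P1=15  P2=50  P3=37  P4=65
Turnaround times: P0=32, P1=15, P2=50, P3=37, P4=65
Average turnaround = (32+15+50+37+65) / 5 = 199/5 = 39.80

39.80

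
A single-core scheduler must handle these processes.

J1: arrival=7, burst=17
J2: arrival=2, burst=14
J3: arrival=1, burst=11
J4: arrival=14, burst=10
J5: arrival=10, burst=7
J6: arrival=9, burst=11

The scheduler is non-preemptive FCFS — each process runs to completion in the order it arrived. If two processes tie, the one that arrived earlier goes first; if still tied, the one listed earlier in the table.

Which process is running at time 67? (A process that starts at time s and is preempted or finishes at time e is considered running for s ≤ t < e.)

J4

Gantt: | idle 0-1 | J3 1-12 | J2 12-26 | J1 26-43 | J6 43-54 | J5 54-61 | J4 61-71 |
Completion: J1=43  J2=26  J3=12  J4=71  J5=61  J6=54
Turnaround (C−A): J1=36  J2=24  J3=11  J4=57  J5=51  J6=45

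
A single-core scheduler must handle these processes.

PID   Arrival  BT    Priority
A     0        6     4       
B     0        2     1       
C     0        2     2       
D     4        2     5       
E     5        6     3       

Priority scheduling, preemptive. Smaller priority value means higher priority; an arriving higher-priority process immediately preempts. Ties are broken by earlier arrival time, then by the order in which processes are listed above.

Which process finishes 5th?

D

Schedule: | B 0-2 | C 2-4 | A 4-5 | E 5-11 | A 11-16 | D 16-18 |
Completion: A=16  B=2  C=4  D=18  E=11
Turnaround (C−A): A=16  B=2  C=4  D=14  E=6
Finish order: B → C → E → A → D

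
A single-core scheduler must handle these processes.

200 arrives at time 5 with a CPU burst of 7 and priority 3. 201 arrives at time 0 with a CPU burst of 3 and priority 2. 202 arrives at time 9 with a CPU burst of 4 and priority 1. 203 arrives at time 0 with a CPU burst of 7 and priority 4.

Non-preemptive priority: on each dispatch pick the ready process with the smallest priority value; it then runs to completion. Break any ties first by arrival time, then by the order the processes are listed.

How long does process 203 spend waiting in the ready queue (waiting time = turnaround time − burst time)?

3

Timeline: | 201 0-3 | 203 3-10 | 202 10-14 | 200 14-21 |
Completion: 200=21  201=3  202=14  203=10
Turnaround (C−A): 200=16  201=3  202=5  203=10
Waiting(203) = turnaround − burst = 10 − 7 = 3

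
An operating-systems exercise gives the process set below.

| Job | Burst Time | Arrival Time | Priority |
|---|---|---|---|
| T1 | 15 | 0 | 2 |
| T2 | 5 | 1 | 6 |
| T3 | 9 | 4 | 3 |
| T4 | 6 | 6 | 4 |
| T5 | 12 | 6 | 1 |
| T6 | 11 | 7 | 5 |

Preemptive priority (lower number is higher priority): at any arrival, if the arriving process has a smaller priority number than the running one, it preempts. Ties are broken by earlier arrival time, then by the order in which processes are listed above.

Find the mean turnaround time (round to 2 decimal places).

35.00

Schedule: | T1 0-6 | T5 6-18 | T1 18-27 | T3 27-36 | T4 36-42 | T6 42-53 | T2 53-58 |
Completion: T1=27  T2=58  T3=36  T4=42  T5=18  T6=53
Turnaround (C−A): T1=27  T2=57  T3=32  T4=36  T5=12  T6=46
Turnaround times: T1=27, T2=57, T3=32, T4=36, T5=12, T6=46
Average turnaround = (27+57+32+36+12+46) / 6 = 210/6 = 35.00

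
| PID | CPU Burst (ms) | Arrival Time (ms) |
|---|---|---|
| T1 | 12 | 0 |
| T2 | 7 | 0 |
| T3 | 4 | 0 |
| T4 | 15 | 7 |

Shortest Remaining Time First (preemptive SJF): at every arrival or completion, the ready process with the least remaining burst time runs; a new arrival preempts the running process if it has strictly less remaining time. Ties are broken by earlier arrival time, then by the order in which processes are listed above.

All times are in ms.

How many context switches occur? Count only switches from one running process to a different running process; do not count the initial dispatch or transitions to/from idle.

Timeline: | T3 0-4 | T2 4-11 | T1 11-23 | T4 23-38 |
Completion: T1=23  T2=11  T3=4  T4=38
Turnaround (C−A): T1=23  T2=11  T3=4  T4=31

3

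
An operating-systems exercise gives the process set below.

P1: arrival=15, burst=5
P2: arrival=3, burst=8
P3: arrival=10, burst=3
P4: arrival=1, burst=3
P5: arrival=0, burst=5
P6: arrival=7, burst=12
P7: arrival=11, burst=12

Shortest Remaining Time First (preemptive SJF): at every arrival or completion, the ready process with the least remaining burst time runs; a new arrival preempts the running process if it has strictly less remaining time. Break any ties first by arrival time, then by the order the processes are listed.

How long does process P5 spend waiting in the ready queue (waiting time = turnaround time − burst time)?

Gantt: | P5 0-1 | P4 1-4 | P5 4-8 | P2 8-10 | P3 10-13 | P2 13-19 | P1 19-24 | P6 24-36 | P7 36-48 |
Completion: P1=24  P2=19  P3=13  P4=4  P5=8  P6=36  P7=48
Turnaround (C−A): P1=9  P2=16  P3=3  P4=3  P5=8  P6=29  P7=37
Waiting(P5) = turnaround − burst = 8 − 5 = 3

3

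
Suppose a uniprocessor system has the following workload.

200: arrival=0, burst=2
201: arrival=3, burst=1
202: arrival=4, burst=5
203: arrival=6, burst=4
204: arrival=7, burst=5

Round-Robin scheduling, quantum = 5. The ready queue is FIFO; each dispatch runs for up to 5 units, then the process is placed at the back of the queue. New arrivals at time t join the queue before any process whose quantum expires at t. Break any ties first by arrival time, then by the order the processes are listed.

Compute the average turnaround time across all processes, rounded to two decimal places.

5.20

Gantt: | 200 0-2 | idle 2-3 | 201 3-4 | 202 4-9 | 203 9-13 | 204 13-18 |
Completion: 200=2  201=4  202=9  203=13  204=18
Turnaround times: 200=2, 201=1, 202=5, 203=7, 204=11
Average turnaround = (2+1+5+7+11) / 5 = 26/5 = 5.20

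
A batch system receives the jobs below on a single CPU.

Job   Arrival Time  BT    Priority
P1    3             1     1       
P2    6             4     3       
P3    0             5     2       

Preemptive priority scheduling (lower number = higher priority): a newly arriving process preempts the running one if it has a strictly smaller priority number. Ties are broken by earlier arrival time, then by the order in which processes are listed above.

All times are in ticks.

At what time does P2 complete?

Schedule: | P3 0-3 | P1 3-4 | P3 4-6 | P2 6-10 |
Completion: P1=4  P2=10  P3=6

10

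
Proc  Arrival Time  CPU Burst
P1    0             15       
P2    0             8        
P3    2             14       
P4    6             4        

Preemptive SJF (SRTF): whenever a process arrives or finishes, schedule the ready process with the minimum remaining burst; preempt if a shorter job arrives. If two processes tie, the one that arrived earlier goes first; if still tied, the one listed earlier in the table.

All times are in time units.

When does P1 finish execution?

41

Timeline: | P2 0-8 | P4 8-12 | P3 12-26 | P1 26-41 |
Completion: P1=41  P2=8  P3=26  P4=12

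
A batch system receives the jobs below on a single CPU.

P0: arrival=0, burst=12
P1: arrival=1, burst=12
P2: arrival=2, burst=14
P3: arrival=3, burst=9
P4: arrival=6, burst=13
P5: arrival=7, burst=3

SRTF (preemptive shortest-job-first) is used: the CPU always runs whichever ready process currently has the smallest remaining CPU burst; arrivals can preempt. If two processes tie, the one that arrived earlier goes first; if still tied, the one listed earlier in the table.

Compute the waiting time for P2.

Gantt: | P0 0-7 | P5 7-10 | P0 10-15 | P3 15-24 | P1 24-36 | P4 36-49 | P2 49-63 |
Completion: P0=15  P1=36  P2=63  P3=24  P4=49  P5=10
Waiting(P2) = turnaround − burst = 61 − 14 = 47

47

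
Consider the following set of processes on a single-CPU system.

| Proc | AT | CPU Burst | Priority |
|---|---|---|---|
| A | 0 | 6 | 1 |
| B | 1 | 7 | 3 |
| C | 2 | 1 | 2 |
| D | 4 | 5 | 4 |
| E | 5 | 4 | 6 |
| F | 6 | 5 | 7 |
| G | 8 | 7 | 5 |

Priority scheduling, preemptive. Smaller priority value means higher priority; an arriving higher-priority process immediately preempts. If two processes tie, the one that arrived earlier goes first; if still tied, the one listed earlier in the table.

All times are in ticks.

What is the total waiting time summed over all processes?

Timeline: | A 0-6 | C 6-7 | B 7-14 | D 14-19 | G 19-26 | E 26-30 | F 30-35 |
Completion: A=6  B=14  C=7  D=19  E=30  F=35  G=26
Turnaround (C−A): A=6  B=13  C=5  D=15  E=25  F=29  G=18
Waiting = turnaround − burst: A=0, B=6, C=4, D=10, E=21, F=24, G=11
Total waiting = 0 + 6 + 4 + 10 + 21 + 24 + 11 = 76

76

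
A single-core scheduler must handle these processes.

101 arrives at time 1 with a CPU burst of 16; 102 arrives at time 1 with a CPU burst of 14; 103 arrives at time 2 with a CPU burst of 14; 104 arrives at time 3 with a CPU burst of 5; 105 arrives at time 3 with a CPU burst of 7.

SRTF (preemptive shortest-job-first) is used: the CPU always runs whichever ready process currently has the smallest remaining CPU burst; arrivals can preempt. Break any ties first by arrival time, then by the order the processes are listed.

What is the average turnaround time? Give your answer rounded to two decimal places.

27.60

Gantt: | idle 0-1 | 102 1-3 | 104 3-8 | 105 8-15 | 102 15-27 | 103 27-41 | 101 41-57 |
Completion: 101=57  102=27  103=41  104=8  105=15
Turnaround times: 101=56, 102=26, 103=39, 104=5, 105=12
Average turnaround = (56+26+39+5+12) / 5 = 138/5 = 27.60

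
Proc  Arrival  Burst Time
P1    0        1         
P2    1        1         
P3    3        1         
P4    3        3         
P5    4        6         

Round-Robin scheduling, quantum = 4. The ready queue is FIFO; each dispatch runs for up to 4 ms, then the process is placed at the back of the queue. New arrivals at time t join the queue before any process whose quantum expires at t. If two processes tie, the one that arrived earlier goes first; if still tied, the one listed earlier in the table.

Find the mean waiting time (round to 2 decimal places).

Schedule: | P1 0-1 | P2 1-2 | idle 2-3 | P3 3-4 | P4 4-7 | P5 7-13 |
Completion: P1=1  P2=2  P3=4  P4=7  P5=13
Turnaround (C−A): P1=1  P2=1  P3=1  P4=4  P5=9
Waiting times: P1=0, P2=0, P3=0, P4=1, P5=3
Average waiting = (0+0+0+1+3) / 5 = 4/5 = 0.80

0.80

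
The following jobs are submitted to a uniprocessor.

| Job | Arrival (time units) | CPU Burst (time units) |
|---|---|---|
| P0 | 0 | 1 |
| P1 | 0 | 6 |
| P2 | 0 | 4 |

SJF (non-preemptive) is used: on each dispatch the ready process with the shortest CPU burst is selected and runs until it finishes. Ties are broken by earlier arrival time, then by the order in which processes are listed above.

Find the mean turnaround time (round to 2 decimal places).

5.67

Timeline: | P0 0-1 | P2 1-5 | P1 5-11 |
Completion: P0=1  P1=11  P2=5
Turnaround times: P0=1, P1=11, P2=5
Average turnaround = (1+11+5) / 3 = 17/3 = 5.67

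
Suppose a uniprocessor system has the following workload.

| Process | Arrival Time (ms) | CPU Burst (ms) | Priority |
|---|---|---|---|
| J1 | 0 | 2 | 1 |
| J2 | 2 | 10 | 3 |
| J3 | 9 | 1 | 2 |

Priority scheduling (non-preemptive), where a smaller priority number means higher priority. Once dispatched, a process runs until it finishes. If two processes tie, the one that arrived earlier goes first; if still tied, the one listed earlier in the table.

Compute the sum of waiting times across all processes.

Schedule: | J1 0-2 | J2 2-12 | J3 12-13 |
Completion: J1=2  J2=12  J3=13
Turnaround (C−A): J1=2  J2=10  J3=4
Waiting = turnaround − burst: J1=0, J2=0, J3=3
Total waiting = 0 + 0 + 3 = 3

3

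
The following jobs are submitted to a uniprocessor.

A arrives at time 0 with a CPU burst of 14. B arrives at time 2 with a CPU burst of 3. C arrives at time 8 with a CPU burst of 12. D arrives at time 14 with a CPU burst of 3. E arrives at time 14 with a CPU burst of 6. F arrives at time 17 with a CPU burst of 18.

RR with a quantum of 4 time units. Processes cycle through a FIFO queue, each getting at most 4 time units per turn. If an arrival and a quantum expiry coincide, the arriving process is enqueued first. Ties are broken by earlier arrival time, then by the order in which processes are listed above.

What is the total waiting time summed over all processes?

Schedule: | A 0-4 | B 4-7 | A 7-11 | C 11-15 | A 15-19 | D 19-22 | E 22-26 | C 26-30 | F 30-34 | A 34-36 | E 36-38 | C 38-42 | F 42-56 |
Completion: A=36  B=7  C=42  D=22  E=38  F=56
Waiting = turnaround − burst: A=22, B=2, C=22, D=5, E=18, F=21
Total waiting = 22 + 2 + 22 + 5 + 18 + 21 = 90

90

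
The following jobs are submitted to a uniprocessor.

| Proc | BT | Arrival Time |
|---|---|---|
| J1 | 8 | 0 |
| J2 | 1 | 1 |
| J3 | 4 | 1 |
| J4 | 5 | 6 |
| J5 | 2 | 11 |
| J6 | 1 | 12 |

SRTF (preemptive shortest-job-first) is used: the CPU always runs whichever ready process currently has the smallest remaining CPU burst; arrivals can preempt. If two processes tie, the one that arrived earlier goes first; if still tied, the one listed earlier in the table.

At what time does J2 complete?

Timeline: | J1 0-1 | J2 1-2 | J3 2-6 | J4 6-11 | J5 11-13 | J6 13-14 | J1 14-21 |
Completion: J1=21  J2=2  J3=6  J4=11  J5=13  J6=14

2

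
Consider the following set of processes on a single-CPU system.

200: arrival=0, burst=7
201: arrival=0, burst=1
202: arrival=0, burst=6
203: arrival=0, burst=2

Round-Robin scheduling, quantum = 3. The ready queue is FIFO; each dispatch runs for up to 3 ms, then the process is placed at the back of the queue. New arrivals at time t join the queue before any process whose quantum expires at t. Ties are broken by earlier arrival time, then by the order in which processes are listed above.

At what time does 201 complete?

Gantt: | 200 0-3 | 201 3-4 | 202 4-7 | 203 7-9 | 200 9-12 | 202 12-15 | 200 15-16 |
Completion: 200=16  201=4  202=15  203=9
Turnaround (C−A): 200=16  201=4  202=15  203=9

4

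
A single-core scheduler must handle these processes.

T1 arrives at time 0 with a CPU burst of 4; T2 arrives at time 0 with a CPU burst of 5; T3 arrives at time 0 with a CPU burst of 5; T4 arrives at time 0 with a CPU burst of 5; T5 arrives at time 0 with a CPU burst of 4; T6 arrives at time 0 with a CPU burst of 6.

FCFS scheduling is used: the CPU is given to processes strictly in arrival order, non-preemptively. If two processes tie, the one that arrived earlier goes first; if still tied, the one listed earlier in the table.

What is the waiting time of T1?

0

Schedule: | T1 0-4 | T2 4-9 | T3 9-14 | T4 14-19 | T5 19-23 | T6 23-29 |
Completion: T1=4  T2=9  T3=14  T4=19  T5=23  T6=29
Waiting(T1) = turnaround − burst = 4 − 4 = 0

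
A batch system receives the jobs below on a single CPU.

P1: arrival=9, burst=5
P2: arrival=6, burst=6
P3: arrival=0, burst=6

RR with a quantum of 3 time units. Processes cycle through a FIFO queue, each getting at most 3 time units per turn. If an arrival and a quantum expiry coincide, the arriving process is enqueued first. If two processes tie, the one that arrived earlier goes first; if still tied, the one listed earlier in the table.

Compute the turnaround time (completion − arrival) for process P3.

Gantt: | P3 0-6 | P2 6-9 | P1 9-12 | P2 12-15 | P1 15-17 |
Completion: P1=17  P2=15  P3=6
Turnaround(P3) = completion − arrival = 6 − 0 = 6

6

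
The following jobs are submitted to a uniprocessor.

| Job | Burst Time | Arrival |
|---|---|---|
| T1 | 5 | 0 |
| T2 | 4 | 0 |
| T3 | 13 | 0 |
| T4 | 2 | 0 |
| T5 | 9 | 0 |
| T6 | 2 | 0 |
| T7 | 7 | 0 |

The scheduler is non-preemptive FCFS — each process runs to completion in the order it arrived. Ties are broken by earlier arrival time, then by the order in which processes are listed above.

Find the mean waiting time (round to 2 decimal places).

18.29

Gantt: | T1 0-5 | T2 5-9 | T3 9-22 | T4 22-24 | T5 24-33 | T6 33-35 | T7 35-42 |
Completion: T1=5  T2=9  T3=22  T4=24  T5=33  T6=35  T7=42
Turnaround (C−A): T1=5  T2=9  T3=22  T4=24  T5=33  T6=35  T7=42
Waiting times: T1=0, T2=5, T3=9, T4=22, T5=24, T6=33, T7=35
Average waiting = (0+5+9+22+24+33+35) / 7 = 128/7 = 18.29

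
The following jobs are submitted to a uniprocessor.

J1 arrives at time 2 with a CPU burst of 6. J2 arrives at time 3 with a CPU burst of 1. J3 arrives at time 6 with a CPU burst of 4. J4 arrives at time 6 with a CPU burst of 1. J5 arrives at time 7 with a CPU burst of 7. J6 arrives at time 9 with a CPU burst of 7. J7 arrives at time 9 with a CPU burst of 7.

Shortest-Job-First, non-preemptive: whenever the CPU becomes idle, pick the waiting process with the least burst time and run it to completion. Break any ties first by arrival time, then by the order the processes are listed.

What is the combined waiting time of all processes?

Gantt: | idle 0-2 | J1 2-8 | J2 8-9 | J4 9-10 | J3 10-14 | J5 14-21 | J6 21-28 | J7 28-35 |
Completion: J1=8  J2=9  J3=14  J4=10  J5=21  J6=28  J7=35
Waiting = turnaround − burst: J1=0, J2=5, J3=4, J4=3, J5=7, J6=12, J7=19
Total waiting = 0 + 5 + 4 + 3 + 7 + 12 + 19 = 50

50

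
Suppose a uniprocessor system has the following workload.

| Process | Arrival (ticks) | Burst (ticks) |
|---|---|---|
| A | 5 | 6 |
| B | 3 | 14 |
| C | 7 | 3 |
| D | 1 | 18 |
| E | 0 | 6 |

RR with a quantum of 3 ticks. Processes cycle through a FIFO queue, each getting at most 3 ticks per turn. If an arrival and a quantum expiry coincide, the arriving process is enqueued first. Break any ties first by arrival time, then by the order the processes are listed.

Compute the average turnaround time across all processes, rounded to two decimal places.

27.00

Gantt: | E 0-3 | D 3-6 | B 6-9 | E 9-12 | A 12-15 | D 15-18 | C 18-21 | B 21-24 | A 24-27 | D 27-30 | B 30-33 | D 33-36 | B 36-39 | D 39-42 | B 42-44 | D 44-47 |
Completion: A=27  B=44  C=21  D=47  E=12
Turnaround times: A=22, B=41, C=14, D=46, E=12
Average turnaround = (22+41+14+46+12) / 5 = 135/5 = 27.00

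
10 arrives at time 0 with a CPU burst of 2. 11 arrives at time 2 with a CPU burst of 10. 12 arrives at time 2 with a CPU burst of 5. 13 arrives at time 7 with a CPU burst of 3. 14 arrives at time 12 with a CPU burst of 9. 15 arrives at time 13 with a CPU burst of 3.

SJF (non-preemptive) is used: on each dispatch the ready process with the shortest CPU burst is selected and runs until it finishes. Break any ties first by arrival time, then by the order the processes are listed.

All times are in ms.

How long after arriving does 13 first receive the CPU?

Gantt: | 10 0-2 | 12 2-7 | 13 7-10 | 11 10-20 | 15 20-23 | 14 23-32 |
Completion: 10=2  11=20  12=7  13=10  14=32  15=23
Turnaround (C−A): 10=2  11=18  12=5  13=3  14=20  15=10
Response(13) = first start − arrival = 7 − 7 = 0

0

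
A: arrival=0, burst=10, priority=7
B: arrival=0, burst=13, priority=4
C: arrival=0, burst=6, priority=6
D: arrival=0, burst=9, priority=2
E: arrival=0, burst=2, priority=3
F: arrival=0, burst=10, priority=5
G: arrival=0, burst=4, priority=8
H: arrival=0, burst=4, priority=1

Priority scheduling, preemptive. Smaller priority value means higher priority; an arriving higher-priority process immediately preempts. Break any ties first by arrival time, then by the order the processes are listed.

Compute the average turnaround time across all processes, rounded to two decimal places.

Schedule: | H 0-4 | D 4-13 | E 13-15 | B 15-28 | F 28-38 | C 38-44 | A 44-54 | G 54-58 |
Completion: A=54  B=28  C=44  D=13  E=15  F=38  G=58  H=4
Turnaround times: A=54, B=28, C=44, D=13, E=15, F=38, G=58, H=4
Average turnaround = (54+28+44+13+15+38+58+4) / 8 = 254/8 = 31.75

31.75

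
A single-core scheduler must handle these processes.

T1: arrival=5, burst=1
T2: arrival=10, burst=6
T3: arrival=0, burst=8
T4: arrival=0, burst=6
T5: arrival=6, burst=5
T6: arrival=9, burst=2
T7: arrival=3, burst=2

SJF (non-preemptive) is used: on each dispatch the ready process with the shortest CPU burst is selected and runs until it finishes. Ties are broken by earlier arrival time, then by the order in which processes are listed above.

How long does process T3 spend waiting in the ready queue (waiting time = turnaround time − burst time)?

Schedule: | T4 0-6 | T1 6-7 | T7 7-9 | T6 9-11 | T5 11-16 | T2 16-22 | T3 22-30 |
Completion: T1=7  T2=22  T3=30  T4=6  T5=16  T6=11  T7=9
Waiting(T3) = turnaround − burst = 30 − 8 = 22

22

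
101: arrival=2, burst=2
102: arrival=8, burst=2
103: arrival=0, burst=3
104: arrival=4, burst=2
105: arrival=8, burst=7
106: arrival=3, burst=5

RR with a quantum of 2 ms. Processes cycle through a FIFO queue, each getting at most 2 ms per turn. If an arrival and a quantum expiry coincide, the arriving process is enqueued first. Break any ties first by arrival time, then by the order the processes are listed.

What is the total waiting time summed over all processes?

22

Gantt: | 103 0-2 | 101 2-4 | 103 4-5 | 106 5-7 | 104 7-9 | 106 9-11 | 102 11-13 | 105 13-15 | 106 15-16 | 105 16-21 |
Completion: 101=4  102=13  103=5  104=9  105=21  106=16
Waiting = turnaround − burst: 101=0, 102=3, 103=2, 104=3, 105=6, 106=8
Total waiting = 0 + 3 + 2 + 3 + 6 + 8 = 22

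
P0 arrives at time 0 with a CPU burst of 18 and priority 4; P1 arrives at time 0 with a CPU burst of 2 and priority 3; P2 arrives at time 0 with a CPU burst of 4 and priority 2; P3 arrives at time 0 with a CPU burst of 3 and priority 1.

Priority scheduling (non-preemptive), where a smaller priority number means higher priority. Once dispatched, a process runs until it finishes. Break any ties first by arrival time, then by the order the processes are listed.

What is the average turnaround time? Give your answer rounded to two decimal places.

11.50

Schedule: | P3 0-3 | P2 3-7 | P1 7-9 | P0 9-27 |
Completion: P0=27  P1=9  P2=7  P3=3
Turnaround (C−A): P0=27  P1=9  P2=7  P3=3
Turnaround times: P0=27, P1=9, P2=7, P3=3
Average turnaround = (27+9+7+3) / 4 = 46/4 = 11.50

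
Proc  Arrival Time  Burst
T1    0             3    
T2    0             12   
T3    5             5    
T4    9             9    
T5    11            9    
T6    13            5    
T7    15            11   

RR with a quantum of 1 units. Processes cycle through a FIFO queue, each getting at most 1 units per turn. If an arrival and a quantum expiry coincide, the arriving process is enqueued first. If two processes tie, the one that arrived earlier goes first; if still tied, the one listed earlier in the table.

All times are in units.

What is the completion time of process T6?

Timeline: | T1 0-1 | T2 1-2 | T1 2-3 | T2 3-4 | T1 4-5 | T2 5-6 | T3 6-7 | T2 7-8 | T3 8-9 | T2 9-10 | T4 10-11 | T3 11-12 | T2 12-13 | T5 13-14 | T4 14-15 | T3 15-16 | T6 16-17 | T2 17-18 | T5 18-19 | T7 19-20 | T4 20-21 | T3 21-22 | T6 22-23 | T2 23-24 | T5 24-25 | T7 25-26 | T4 26-27 | T6 27-28 | T2 28-29 | T5 29-30 | T7 30-31 | T4 31-32 | T6 32-33 | T2 33-34 | T5 34-35 | T7 35-36 | T4 36-37 | T6 37-38 | T2 38-39 | T5 39-40 | T7 40-41 | T4 41-42 | T2 42-43 | T5 43-44 | T7 44-45 | T4 45-46 | T5 46-47 | T7 47-48 | T4 48-49 | T5 49-50 | T7 50-54 |
Completion: T1=5  T2=43  T3=22  T4=49  T5=50  T6=38  T7=54
Turnaround (C−A): T1=5  T2=43  T3=17  T4=40  T5=39  T6=25  T7=39

38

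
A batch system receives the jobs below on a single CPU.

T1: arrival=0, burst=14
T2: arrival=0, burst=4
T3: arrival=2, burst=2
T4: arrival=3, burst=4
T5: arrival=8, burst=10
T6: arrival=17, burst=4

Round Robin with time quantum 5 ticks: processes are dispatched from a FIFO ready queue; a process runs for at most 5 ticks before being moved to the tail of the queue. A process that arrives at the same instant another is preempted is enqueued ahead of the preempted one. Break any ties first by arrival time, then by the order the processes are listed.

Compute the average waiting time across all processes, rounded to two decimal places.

Timeline: | T1 0-5 | T2 5-9 | T3 9-11 | T4 11-15 | T1 15-20 | T5 20-25 | T6 25-29 | T1 29-33 | T5 33-38 |
Completion: T1=33  T2=9  T3=11  T4=15  T5=38  T6=29
Turnaround (C−A): T1=33  T2=9  T3=9  T4=12  T5=30  T6=12
Waiting times: T1=19, T2=5, T3=7, T4=8, T5=20, T6=8
Average waiting = (19+5+7+8+20+8) / 6 = 67/6 = 11.17

11.17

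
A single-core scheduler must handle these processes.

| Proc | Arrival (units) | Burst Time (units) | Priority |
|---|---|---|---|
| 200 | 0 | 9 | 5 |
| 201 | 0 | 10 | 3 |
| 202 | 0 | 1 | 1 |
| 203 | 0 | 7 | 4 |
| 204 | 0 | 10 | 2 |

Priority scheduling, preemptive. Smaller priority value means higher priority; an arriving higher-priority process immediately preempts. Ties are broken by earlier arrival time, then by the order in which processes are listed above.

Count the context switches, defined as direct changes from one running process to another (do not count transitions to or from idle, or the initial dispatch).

Gantt: | 202 0-1 | 204 1-11 | 201 11-21 | 203 21-28 | 200 28-37 |
Completion: 200=37  201=21  202=1  203=28  204=11
Turnaround (C−A): 200=37  201=21  202=1  203=28  204=11

4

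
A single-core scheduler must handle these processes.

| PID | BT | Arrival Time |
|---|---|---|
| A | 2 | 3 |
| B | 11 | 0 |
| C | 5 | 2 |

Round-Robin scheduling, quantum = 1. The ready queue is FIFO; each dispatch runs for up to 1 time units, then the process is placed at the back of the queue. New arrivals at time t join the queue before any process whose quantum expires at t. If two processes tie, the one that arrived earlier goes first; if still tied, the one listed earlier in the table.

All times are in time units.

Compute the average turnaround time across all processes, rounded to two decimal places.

11.33

Timeline: | B 0-2 | C 2-3 | B 3-4 | A 4-5 | C 5-6 | B 6-7 | A 7-8 | C 8-9 | B 9-10 | C 10-11 | B 11-12 | C 12-13 | B 13-18 |
Completion: A=8  B=18  C=13
Turnaround (C−A): A=5  B=18  C=11
Turnaround times: A=5, B=18, C=11
Average turnaround = (5+18+11) / 3 = 34/3 = 11.33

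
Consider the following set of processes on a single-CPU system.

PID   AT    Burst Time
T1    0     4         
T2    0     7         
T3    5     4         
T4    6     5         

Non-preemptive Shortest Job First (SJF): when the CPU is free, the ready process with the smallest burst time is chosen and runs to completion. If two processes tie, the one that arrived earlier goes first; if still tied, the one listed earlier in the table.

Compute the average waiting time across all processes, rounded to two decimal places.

Gantt: | T1 0-4 | T2 4-11 | T3 11-15 | T4 15-20 |
Completion: T1=4  T2=11  T3=15  T4=20
Waiting times: T1=0, T2=4, T3=6, T4=9
Average waiting = (0+4+6+9) / 4 = 19/4 = 4.75

4.75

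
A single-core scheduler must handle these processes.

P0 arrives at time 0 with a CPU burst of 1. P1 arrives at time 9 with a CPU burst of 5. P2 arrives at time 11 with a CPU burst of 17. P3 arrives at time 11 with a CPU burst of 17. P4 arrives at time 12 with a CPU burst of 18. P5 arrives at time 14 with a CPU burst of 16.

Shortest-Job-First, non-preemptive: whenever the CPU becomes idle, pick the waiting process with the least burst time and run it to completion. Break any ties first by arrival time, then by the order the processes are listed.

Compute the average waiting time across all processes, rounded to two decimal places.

17.83

Timeline: | P0 0-1 | idle 1-9 | P1 9-14 | P5 14-30 | P2 30-47 | P3 47-64 | P4 64-82 |
Completion: P0=1  P1=14  P2=47  P3=64  P4=82  P5=30
Waiting times: P0=0, P1=0, P2=19, P3=36, P4=52, P5=0
Average waiting = (0+0+19+36+52+0) / 6 = 107/6 = 17.83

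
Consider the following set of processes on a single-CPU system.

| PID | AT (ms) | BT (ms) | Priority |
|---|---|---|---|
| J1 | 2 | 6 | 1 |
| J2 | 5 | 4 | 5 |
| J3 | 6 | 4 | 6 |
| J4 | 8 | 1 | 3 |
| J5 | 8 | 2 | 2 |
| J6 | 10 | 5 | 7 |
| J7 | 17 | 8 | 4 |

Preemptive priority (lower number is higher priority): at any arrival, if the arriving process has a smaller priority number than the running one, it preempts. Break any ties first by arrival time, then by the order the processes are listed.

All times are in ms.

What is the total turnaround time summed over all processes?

72

Timeline: | idle 0-2 | J1 2-8 | J5 8-10 | J4 10-11 | J2 11-15 | J3 15-17 | J7 17-25 | J3 25-27 | J6 27-32 |
Completion: J1=8  J2=15  J3=27  J4=11  J5=10  J6=32  J7=25
Turnaround = completion − arrival: J1=6, J2=10, J3=21, J4=3, J5=2, J6=22, J7=8
Total turnaround = 6 + 10 + 21 + 3 + 2 + 22 + 8 = 72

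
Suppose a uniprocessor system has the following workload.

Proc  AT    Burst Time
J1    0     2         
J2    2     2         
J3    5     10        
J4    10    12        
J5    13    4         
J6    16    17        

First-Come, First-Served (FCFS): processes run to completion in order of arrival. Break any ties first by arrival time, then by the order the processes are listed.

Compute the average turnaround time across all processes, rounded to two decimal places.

Gantt: | J1 0-2 | J2 2-4 | idle 4-5 | J3 5-15 | J4 15-27 | J5 27-31 | J6 31-48 |
Completion: J1=2  J2=4  J3=15  J4=27  J5=31  J6=48
Turnaround times: J1=2, J2=2, J3=10, J4=17, J5=18, J6=32
Average turnaround = (2+2+10+17+18+32) / 6 = 81/6 = 13.50

13.50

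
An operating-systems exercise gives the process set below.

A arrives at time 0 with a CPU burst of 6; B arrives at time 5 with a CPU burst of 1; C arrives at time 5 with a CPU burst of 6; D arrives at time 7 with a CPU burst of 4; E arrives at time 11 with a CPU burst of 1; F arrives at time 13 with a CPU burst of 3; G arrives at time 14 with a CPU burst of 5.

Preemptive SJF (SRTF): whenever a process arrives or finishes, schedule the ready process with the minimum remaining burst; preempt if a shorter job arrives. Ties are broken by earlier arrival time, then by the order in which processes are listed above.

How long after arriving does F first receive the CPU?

0

Schedule: | A 0-6 | B 6-7 | D 7-11 | E 11-12 | C 12-13 | F 13-16 | C 16-21 | G 21-26 |
Completion: A=6  B=7  C=21  D=11  E=12  F=16  G=26
Turnaround (C−A): A=6  B=2  C=16  D=4  E=1  F=3  G=12
Response(F) = first start − arrival = 13 − 13 = 0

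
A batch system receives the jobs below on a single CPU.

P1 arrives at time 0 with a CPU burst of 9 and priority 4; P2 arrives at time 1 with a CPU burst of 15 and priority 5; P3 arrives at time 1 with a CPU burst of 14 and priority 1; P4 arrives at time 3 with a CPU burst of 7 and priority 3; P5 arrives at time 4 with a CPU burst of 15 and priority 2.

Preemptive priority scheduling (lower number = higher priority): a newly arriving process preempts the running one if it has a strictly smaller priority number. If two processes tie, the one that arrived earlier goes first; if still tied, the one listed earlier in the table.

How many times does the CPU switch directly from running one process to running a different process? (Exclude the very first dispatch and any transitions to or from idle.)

5

Timeline: | P1 0-1 | P3 1-15 | P5 15-30 | P4 30-37 | P1 37-45 | P2 45-60 |
Completion: P1=45  P2=60  P3=15  P4=37  P5=30
Turnaround (C−A): P1=45  P2=59  P3=14  P4=34  P5=26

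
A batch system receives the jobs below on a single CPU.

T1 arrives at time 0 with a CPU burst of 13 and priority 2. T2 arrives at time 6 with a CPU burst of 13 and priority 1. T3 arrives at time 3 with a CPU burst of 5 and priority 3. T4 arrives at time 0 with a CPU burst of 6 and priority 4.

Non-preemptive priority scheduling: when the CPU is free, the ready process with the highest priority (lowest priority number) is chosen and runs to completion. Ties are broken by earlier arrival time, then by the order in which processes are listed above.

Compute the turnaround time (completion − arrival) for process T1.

Timeline: | T1 0-13 | T2 13-26 | T3 26-31 | T4 31-37 |
Completion: T1=13  T2=26  T3=31  T4=37
Turnaround(T1) = completion − arrival = 13 − 0 = 13

13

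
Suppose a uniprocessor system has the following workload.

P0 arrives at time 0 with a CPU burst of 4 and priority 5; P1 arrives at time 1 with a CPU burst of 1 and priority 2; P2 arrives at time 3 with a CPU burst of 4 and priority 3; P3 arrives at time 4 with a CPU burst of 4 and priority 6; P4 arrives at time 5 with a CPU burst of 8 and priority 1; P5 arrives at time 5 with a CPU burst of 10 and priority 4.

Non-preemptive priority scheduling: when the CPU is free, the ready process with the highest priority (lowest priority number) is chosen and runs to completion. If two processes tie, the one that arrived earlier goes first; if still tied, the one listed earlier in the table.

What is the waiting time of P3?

23

Schedule: | P0 0-4 | P1 4-5 | P4 5-13 | P2 13-17 | P5 17-27 | P3 27-31 |
Completion: P0=4  P1=5  P2=17  P3=31  P4=13  P5=27
Turnaround (C−A): P0=4  P1=4  P2=14  P3=27  P4=8  P5=22
Waiting(P3) = turnaround − burst = 27 − 4 = 23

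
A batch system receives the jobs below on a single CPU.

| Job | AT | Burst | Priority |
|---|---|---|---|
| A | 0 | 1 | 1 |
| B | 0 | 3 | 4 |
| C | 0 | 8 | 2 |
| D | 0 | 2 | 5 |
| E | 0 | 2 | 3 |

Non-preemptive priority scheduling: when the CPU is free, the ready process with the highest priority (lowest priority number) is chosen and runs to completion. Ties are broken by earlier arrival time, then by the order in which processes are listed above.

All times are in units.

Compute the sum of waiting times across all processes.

35

Timeline: | A 0-1 | C 1-9 | E 9-11 | B 11-14 | D 14-16 |
Completion: A=1  B=14  C=9  D=16  E=11
Turnaround (C−A): A=1  B=14  C=9  D=16  E=11
Waiting = turnaround − burst: A=0, B=11, C=1, D=14, E=9
Total waiting = 0 + 11 + 1 + 14 + 9 = 35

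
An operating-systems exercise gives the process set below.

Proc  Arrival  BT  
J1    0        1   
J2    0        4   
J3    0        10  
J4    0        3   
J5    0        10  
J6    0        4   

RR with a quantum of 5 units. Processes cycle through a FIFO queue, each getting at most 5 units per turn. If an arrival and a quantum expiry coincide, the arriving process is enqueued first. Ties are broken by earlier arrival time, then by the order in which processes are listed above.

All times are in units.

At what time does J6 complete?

22

Timeline: | J1 0-1 | J2 1-5 | J3 5-10 | J4 10-13 | J5 13-18 | J6 18-22 | J3 22-27 | J5 27-32 |
Completion: J1=1  J2=5  J3=27  J4=13  J5=32  J6=22
Turnaround (C−A): J1=1  J2=5  J3=27  J4=13  J5=32  J6=22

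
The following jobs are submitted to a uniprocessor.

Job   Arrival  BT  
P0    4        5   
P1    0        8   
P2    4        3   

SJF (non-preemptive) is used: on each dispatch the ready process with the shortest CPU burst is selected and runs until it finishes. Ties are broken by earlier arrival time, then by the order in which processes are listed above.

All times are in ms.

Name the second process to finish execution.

P2

Gantt: | P1 0-8 | P2 8-11 | P0 11-16 |
Completion: P0=16  P1=8  P2=11
Turnaround (C−A): P0=12  P1=8  P2=7
Finish order: P1 → P2 → P0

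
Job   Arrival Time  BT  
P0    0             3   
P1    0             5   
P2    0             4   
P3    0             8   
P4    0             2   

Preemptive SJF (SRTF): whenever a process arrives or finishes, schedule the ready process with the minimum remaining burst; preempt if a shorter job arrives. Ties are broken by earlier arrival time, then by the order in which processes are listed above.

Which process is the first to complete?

Schedule: | P4 0-2 | P0 2-5 | P2 5-9 | P1 9-14 | P3 14-22 |
Completion: P0=5  P1=14  P2=9  P3=22  P4=2
Finish order: P4 → P0 → P2 → P1 → P3

P4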